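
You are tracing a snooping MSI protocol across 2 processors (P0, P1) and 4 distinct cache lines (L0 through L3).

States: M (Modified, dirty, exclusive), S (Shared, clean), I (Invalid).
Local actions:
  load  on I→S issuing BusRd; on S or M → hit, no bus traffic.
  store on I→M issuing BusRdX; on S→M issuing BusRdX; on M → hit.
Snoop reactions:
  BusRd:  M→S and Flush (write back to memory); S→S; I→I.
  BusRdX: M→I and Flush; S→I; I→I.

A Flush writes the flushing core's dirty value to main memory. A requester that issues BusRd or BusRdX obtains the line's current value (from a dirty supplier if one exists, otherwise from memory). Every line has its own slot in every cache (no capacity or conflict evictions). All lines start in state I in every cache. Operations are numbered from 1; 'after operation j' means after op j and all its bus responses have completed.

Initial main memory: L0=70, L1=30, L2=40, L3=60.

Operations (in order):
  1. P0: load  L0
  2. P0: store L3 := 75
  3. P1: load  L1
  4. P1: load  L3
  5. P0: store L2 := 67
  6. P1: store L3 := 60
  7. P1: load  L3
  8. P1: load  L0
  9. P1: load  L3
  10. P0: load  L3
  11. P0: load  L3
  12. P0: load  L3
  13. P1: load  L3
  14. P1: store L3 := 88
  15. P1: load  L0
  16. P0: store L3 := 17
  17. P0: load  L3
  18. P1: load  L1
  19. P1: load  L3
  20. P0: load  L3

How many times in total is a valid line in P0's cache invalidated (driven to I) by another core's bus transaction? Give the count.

invalidations = 2

step 1: P0: load  L0  ⟶  SI  (L0)  txn=BusRd  M[L0]=70
step 2: P0: store L3 := 75  ⟶  MI  (L3)  txn=BusRdX  M[L3]=60
step 3: P1: load  L1  ⟶  IS  (L1)  txn=BusRd  M[L1]=30
step 4: P1: load  L3  ⟶  SS  (L3)  txn=BusRd+Flush  M[L3]=75
step 5: P0: store L2 := 67  ⟶  MI  (L2)  txn=BusRdX  M[L2]=40
step 6: P1: store L3 := 60  ⟶  IM  (L3)  txn=BusRdX  M[L3]=75
step 7: P1: load  L3  ⟶  IM  (L3)  txn=∅  M[L3]=75
step 8: P1: load  L0  ⟶  SS  (L0)  txn=BusRd  M[L0]=70
step 9: P1: load  L3  ⟶  IM  (L3)  txn=∅  M[L3]=75
step 10: P0: load  L3  ⟶  SS  (L3)  txn=BusRd+Flush  M[L3]=60
step 11: P0: load  L3  ⟶  SS  (L3)  txn=∅  M[L3]=60
step 12: P0: load  L3  ⟶  SS  (L3)  txn=∅  M[L3]=60
step 13: P1: load  L3  ⟶  SS  (L3)  txn=∅  M[L3]=60
step 14: P1: store L3 := 88  ⟶  IM  (L3)  txn=BusRdX  M[L3]=60
step 15: P1: load  L0  ⟶  SS  (L0)  txn=∅  M[L0]=70
step 16: P0: store L3 := 17  ⟶  MI  (L3)  txn=BusRdX+Flush  M[L3]=88
step 17: P0: load  L3  ⟶  MI  (L3)  txn=∅  M[L3]=88
step 18: P1: load  L1  ⟶  IS  (L1)  txn=∅  M[L1]=30
step 19: P1: load  L3  ⟶  SS  (L3)  txn=BusRd+Flush  M[L3]=17
step 20: P0: load  L3  ⟶  SS  (L3)  txn=∅  M[L3]=17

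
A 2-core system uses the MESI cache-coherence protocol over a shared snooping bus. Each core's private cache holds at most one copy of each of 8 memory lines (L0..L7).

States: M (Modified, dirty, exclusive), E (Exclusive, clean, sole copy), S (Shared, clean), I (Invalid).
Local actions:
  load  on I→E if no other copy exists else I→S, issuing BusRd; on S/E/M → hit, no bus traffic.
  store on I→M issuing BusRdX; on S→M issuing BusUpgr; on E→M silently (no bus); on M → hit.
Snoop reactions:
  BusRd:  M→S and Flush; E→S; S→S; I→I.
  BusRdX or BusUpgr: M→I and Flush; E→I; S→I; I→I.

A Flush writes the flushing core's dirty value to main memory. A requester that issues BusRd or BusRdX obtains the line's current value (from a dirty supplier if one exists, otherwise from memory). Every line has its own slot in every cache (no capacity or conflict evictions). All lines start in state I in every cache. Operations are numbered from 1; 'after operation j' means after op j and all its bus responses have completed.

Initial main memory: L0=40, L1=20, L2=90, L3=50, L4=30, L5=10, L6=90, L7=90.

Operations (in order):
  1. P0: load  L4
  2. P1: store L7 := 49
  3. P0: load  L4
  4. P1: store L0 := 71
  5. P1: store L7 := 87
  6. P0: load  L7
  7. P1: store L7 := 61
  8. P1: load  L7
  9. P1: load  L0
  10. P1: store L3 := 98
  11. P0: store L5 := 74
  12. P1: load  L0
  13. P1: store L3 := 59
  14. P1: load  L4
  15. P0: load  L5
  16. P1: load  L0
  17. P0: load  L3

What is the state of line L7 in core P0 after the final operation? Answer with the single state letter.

1. P0: load  L4  bus=[BusRd]  L4: P0=E P1=I  mem[L4]=30
2. P1: store L7 := 49  bus=[BusRdX]  L7: P0=I P1=M  mem[L7]=90
3. P0: load  L4  bus=[-]  L4: P0=E P1=I  mem[L4]=30
4. P1: store L0 := 71  bus=[BusRdX]  L0: P0=I P1=M  mem[L0]=40
5. P1: store L7 := 87  bus=[-]  L7: P0=I P1=M  mem[L7]=90
6. P0: load  L7  bus=[BusRd,Flush]  L7: P0=S P1=S  mem[L7]=87
7. P1: store L7 := 61  bus=[BusUpgr]  L7: P0=I P1=M  mem[L7]=87
8. P1: load  L7  bus=[-]  L7: P0=I P1=M  mem[L7]=87
9. P1: load  L0  bus=[-]  L0: P0=I P1=M  mem[L0]=40
10. P1: store L3 := 98  bus=[BusRdX]  L3: P0=I P1=M  mem[L3]=50
11. P0: store L5 := 74  bus=[BusRdX]  L5: P0=M P1=I  mem[L5]=10
12. P1: load  L0  bus=[-]  L0: P0=I P1=M  mem[L0]=40
13. P1: store L3 := 59  bus=[-]  L3: P0=I P1=M  mem[L3]=50
14. P1: load  L4  bus=[BusRd]  L4: P0=S P1=S  mem[L4]=30
15. P0: load  L5  bus=[-]  L5: P0=M P1=I  mem[L5]=10
16. P1: load  L0  bus=[-]  L0: P0=I P1=M  mem[L0]=40
17. P0: load  L3  bus=[BusRd,Flush]  L3: P0=S P1=S  mem[L3]=59

state = I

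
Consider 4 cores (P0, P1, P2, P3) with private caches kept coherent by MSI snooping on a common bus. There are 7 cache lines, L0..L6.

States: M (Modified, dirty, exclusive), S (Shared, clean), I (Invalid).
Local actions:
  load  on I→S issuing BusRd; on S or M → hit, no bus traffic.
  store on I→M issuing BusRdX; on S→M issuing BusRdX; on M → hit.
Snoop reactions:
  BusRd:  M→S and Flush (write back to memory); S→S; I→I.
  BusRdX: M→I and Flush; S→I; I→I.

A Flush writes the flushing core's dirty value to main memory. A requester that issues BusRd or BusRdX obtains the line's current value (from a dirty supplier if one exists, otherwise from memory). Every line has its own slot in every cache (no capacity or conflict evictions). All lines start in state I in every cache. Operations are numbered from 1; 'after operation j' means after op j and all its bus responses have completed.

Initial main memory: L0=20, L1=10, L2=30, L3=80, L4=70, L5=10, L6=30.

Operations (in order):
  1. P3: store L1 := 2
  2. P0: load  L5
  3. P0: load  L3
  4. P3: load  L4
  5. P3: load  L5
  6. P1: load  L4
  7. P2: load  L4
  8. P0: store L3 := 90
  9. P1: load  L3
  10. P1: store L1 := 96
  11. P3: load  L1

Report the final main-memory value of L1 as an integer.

step 1: P3: store L1 := 2  ⟶  IIIM  (L1)  txn=BusRdX  M[L1]=10
step 2: P0: load  L5  ⟶  SIII  (L5)  txn=BusRd  M[L5]=10
step 3: P0: load  L3  ⟶  SIII  (L3)  txn=BusRd  M[L3]=80
step 4: P3: load  L4  ⟶  IIIS  (L4)  txn=BusRd  M[L4]=70
step 5: P3: load  L5  ⟶  SIIS  (L5)  txn=BusRd  M[L5]=10
step 6: P1: load  L4  ⟶  ISIS  (L4)  txn=BusRd  M[L4]=70
step 7: P2: load  L4  ⟶  ISSS  (L4)  txn=BusRd  M[L4]=70
step 8: P0: store L3 := 90  ⟶  MIII  (L3)  txn=BusRdX  M[L3]=80
step 9: P1: load  L3  ⟶  SSII  (L3)  txn=BusRd+Flush  M[L3]=90
step 10: P1: store L1 := 96  ⟶  IMII  (L1)  txn=BusRdX+Flush  M[L1]=2
step 11: P3: load  L1  ⟶  ISIS  (L1)  txn=BusRd+Flush  M[L1]=96

memory[L1] = 96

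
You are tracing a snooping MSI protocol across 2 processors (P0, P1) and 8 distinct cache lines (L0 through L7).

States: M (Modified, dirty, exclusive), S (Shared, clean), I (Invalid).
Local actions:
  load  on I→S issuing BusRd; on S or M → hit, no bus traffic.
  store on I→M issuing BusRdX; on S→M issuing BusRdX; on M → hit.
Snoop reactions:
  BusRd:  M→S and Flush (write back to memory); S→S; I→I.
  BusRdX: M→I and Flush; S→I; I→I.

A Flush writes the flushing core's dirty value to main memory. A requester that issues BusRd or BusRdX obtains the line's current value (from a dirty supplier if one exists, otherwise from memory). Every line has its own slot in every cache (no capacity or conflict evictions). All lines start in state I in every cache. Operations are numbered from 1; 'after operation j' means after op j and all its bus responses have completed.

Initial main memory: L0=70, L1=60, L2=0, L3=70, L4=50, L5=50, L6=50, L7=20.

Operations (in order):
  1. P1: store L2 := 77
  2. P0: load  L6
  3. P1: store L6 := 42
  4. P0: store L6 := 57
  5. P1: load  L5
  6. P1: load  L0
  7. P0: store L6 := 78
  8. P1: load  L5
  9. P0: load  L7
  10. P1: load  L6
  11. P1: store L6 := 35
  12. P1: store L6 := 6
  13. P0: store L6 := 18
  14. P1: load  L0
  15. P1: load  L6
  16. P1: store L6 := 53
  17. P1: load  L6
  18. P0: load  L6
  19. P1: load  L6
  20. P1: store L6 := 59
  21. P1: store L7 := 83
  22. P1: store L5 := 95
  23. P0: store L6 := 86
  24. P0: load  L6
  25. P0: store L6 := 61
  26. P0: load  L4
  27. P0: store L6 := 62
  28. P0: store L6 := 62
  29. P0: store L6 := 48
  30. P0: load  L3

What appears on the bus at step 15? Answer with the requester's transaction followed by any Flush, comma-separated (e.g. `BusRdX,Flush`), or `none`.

  op1 P1: store L2 := 77 → I/M on L2; bus BusRdX; mem=0
  op2 P0: load  L6 → S/I on L6; bus BusRd; mem=50
  op3 P1: store L6 := 42 → I/M on L6; bus BusRdX; mem=50
  op4 P0: store L6 := 57 → M/I on L6; bus BusRdX Flush; mem=42
  op5 P1: load  L5 → I/S on L5; bus BusRd; mem=50
  op6 P1: load  L0 → I/S on L0; bus BusRd; mem=70
  op7 P0: store L6 := 78 → M/I on L6; bus (none); mem=42
  op8 P1: load  L5 → I/S on L5; bus (none); mem=50
  op9 P0: load  L7 → S/I on L7; bus BusRd; mem=20
  op10 P1: load  L6 → S/S on L6; bus BusRd Flush; mem=78
  op11 P1: store L6 := 35 → I/M on L6; bus BusRdX; mem=78
  op12 P1: store L6 := 6 → I/M on L6; bus (none); mem=78
  op13 P0: store L6 := 18 → M/I on L6; bus BusRdX Flush; mem=6
  op14 P1: load  L0 → I/S on L0; bus (none); mem=70
  op15 P1: load  L6 → S/S on L6; bus BusRd Flush; mem=18
  op16 P1: store L6 := 53 → I/M on L6; bus BusRdX; mem=18
  op17 P1: load  L6 → I/M on L6; bus (none); mem=18
  op18 P0: load  L6 → S/S on L6; bus BusRd Flush; mem=53
  op19 P1: load  L6 → S/S on L6; bus (none); mem=53
  op20 P1: store L6 := 59 → I/M on L6; bus BusRdX; mem=53
  op21 P1: store L7 := 83 → I/M on L7; bus BusRdX; mem=20
  op22 P1: store L5 := 95 → I/M on L5; bus BusRdX; mem=50
  op23 P0: store L6 := 86 → M/I on L6; bus BusRdX Flush; mem=59
  op24 P0: load  L6 → M/I on L6; bus (none); mem=59
  op25 P0: store L6 := 61 → M/I on L6; bus (none); mem=59
  op26 P0: load  L4 → S/I on L4; bus BusRd; mem=50
  op27 P0: store L6 := 62 → M/I on L6; bus (none); mem=59
  op28 P0: store L6 := 62 → M/I on L6; bus (none); mem=59
  op29 P0: store L6 := 48 → M/I on L6; bus (none); mem=59
  op30 P0: load  L3 → S/I on L3; bus BusRd; mem=70

bus = BusRd,Flush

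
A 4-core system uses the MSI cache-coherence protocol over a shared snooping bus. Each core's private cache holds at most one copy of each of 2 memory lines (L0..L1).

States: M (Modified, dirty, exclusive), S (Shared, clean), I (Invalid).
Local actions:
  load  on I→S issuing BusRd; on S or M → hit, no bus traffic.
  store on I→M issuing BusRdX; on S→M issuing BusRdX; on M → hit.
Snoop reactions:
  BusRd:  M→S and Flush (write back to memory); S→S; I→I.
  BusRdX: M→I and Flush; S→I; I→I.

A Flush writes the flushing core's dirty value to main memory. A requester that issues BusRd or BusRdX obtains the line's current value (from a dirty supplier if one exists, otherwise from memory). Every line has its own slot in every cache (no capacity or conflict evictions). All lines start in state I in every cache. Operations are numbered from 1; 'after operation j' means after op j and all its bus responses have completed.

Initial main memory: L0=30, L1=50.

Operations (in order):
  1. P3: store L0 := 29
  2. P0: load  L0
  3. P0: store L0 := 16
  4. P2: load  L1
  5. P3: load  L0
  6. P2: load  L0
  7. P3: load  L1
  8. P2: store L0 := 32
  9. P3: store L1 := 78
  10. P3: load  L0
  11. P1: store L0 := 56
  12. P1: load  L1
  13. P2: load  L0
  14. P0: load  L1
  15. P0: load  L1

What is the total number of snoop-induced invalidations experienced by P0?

invalidations = 1

1. P3: store L0 := 29  bus=[BusRdX]  L0: P0=I P1=I P2=I P3=M  mem[L0]=30
2. P0: load  L0  bus=[BusRd,Flush]  L0: P0=S P1=I P2=I P3=S  mem[L0]=29
3. P0: store L0 := 16  bus=[BusRdX]  L0: P0=M P1=I P2=I P3=I  mem[L0]=29
4. P2: load  L1  bus=[BusRd]  L1: P0=I P1=I P2=S P3=I  mem[L1]=50
5. P3: load  L0  bus=[BusRd,Flush]  L0: P0=S P1=I P2=I P3=S  mem[L0]=16
6. P2: load  L0  bus=[BusRd]  L0: P0=S P1=I P2=S P3=S  mem[L0]=16
7. P3: load  L1  bus=[BusRd]  L1: P0=I P1=I P2=S P3=S  mem[L1]=50
8. P2: store L0 := 32  bus=[BusRdX]  L0: P0=I P1=I P2=M P3=I  mem[L0]=16
9. P3: store L1 := 78  bus=[BusRdX]  L1: P0=I P1=I P2=I P3=M  mem[L1]=50
10. P3: load  L0  bus=[BusRd,Flush]  L0: P0=I P1=I P2=S P3=S  mem[L0]=32
11. P1: store L0 := 56  bus=[BusRdX]  L0: P0=I P1=M P2=I P3=I  mem[L0]=32
12. P1: load  L1  bus=[BusRd,Flush]  L1: P0=I P1=S P2=I P3=S  mem[L1]=78
13. P2: load  L0  bus=[BusRd,Flush]  L0: P0=I P1=S P2=S P3=I  mem[L0]=56
14. P0: load  L1  bus=[BusRd]  L1: P0=S P1=S P2=I P3=S  mem[L1]=78
15. P0: load  L1  bus=[-]  L1: P0=S P1=S P2=I P3=S  mem[L1]=78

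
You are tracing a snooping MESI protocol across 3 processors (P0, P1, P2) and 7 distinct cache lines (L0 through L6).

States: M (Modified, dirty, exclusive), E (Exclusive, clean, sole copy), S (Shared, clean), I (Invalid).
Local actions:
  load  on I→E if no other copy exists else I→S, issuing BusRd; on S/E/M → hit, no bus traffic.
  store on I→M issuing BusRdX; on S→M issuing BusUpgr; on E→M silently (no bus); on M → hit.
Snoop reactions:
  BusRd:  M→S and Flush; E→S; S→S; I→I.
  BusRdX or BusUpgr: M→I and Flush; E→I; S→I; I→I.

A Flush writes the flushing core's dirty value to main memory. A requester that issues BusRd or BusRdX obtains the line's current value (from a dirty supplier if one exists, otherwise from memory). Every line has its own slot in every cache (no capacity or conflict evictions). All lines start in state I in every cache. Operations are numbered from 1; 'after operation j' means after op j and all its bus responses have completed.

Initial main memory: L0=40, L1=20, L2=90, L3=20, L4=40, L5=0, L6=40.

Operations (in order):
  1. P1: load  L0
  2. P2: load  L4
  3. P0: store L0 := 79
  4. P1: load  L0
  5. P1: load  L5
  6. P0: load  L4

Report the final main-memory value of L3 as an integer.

memory[L3] = 20

  op1 P1: load  L0 → I/E/I on L0; bus BusRd; mem=40
  op2 P2: load  L4 → I/I/E on L4; bus BusRd; mem=40
  op3 P0: store L0 := 79 → M/I/I on L0; bus BusRdX; mem=40
  op4 P1: load  L0 → S/S/I on L0; bus BusRd Flush; mem=79
  op5 P1: load  L5 → I/E/I on L5; bus BusRd; mem=0
  op6 P0: load  L4 → S/I/S on L4; bus BusRd; mem=40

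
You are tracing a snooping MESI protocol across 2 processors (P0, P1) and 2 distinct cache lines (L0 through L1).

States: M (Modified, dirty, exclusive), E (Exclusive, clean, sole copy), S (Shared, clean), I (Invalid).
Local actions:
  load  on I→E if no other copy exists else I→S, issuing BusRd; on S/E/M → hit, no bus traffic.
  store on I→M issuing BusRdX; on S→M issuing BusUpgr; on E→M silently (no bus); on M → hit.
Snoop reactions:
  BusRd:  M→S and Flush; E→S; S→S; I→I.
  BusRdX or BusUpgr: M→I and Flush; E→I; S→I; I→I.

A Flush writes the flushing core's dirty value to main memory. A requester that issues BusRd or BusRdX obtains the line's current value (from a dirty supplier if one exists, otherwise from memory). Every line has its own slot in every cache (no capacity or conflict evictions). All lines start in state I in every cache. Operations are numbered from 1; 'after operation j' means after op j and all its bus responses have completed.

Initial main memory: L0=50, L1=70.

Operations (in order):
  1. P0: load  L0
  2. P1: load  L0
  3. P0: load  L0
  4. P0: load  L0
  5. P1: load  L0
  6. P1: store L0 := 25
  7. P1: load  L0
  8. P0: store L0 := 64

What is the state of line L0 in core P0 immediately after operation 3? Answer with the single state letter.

state = S

1. P0: load  L0  bus=[BusRd]  L0: P0=E P1=I  mem[L0]=50
2. P1: load  L0  bus=[BusRd]  L0: P0=S P1=S  mem[L0]=50
3. P0: load  L0  bus=[-]  L0: P0=S P1=S  mem[L0]=50
4. P0: load  L0  bus=[-]  L0: P0=S P1=S  mem[L0]=50
5. P1: load  L0  bus=[-]  L0: P0=S P1=S  mem[L0]=50
6. P1: store L0 := 25  bus=[BusUpgr]  L0: P0=I P1=M  mem[L0]=50
7. P1: load  L0  bus=[-]  L0: P0=I P1=M  mem[L0]=50
8. P0: store L0 := 64  bus=[BusRdX,Flush]  L0: P0=M P1=I  mem[L0]=25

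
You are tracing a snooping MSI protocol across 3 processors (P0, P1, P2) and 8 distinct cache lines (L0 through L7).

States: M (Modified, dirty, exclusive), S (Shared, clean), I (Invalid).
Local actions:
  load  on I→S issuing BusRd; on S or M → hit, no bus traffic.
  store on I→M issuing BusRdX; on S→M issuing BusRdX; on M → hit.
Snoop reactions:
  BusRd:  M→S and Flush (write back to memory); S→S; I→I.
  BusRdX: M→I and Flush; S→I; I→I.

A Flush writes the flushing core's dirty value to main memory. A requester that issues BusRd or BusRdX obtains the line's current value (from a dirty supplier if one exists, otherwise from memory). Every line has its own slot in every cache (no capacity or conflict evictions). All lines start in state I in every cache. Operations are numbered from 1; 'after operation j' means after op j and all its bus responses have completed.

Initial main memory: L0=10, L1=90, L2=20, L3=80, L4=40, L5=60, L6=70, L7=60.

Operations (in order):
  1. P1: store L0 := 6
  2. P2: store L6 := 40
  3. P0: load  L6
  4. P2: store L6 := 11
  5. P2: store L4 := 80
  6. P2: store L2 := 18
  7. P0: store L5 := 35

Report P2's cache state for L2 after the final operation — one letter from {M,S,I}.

state = M

[1] P1: store L0 := 6 | P0:I, P1:M(6), P2:I | bus: BusRdX
[2] P2: store L6 := 40 | P0:I, P1:I, P2:M(40) | bus: BusRdX
[3] P0: load  L6 | P0:S(40), P1:I, P2:S(40) | bus: BusRd,Flush
[4] P2: store L6 := 11 | P0:I, P1:I, P2:M(11) | bus: BusRdX
[5] P2: store L4 := 80 | P0:I, P1:I, P2:M(80) | bus: BusRdX
[6] P2: store L2 := 18 | P0:I, P1:I, P2:M(18) | bus: BusRdX
[7] P0: store L5 := 35 | P0:M(35), P1:I, P2:I | bus: BusRdX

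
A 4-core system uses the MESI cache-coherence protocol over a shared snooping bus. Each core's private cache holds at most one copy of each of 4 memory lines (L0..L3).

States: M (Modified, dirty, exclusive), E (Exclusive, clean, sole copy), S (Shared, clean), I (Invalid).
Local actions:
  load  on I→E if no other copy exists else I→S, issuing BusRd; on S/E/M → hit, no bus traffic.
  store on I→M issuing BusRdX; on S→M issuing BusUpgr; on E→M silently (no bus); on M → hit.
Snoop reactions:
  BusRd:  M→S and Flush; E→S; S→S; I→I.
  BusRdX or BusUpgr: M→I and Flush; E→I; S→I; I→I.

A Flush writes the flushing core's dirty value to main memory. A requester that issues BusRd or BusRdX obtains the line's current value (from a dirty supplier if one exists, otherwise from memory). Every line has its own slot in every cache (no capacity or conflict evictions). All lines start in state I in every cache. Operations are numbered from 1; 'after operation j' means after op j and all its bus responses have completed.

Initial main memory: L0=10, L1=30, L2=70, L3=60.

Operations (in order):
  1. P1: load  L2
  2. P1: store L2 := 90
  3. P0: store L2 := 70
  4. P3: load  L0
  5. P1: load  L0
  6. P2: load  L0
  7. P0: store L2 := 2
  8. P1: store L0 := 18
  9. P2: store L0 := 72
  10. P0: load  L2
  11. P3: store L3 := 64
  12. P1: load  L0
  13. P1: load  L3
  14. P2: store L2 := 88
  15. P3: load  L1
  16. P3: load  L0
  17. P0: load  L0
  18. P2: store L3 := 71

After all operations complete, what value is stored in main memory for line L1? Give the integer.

  op1 P1: load  L2 → I/E/I/I on L2; bus BusRd; mem=70
  op2 P1: store L2 := 90 → I/M/I/I on L2; bus (none); mem=70
  op3 P0: store L2 := 70 → M/I/I/I on L2; bus BusRdX Flush; mem=90
  op4 P3: load  L0 → I/I/I/E on L0; bus BusRd; mem=10
  op5 P1: load  L0 → I/S/I/S on L0; bus BusRd; mem=10
  op6 P2: load  L0 → I/S/S/S on L0; bus BusRd; mem=10
  op7 P0: store L2 := 2 → M/I/I/I on L2; bus (none); mem=90
  op8 P1: store L0 := 18 → I/M/I/I on L0; bus BusUpgr; mem=10
  op9 P2: store L0 := 72 → I/I/M/I on L0; bus BusRdX Flush; mem=18
  op10 P0: load  L2 → M/I/I/I on L2; bus (none); mem=90
  op11 P3: store L3 := 64 → I/I/I/M on L3; bus BusRdX; mem=60
  op12 P1: load  L0 → I/S/S/I on L0; bus BusRd Flush; mem=72
  op13 P1: load  L3 → I/S/I/S on L3; bus BusRd Flush; mem=64
  op14 P2: store L2 := 88 → I/I/M/I on L2; bus BusRdX Flush; mem=2
  op15 P3: load  L1 → I/I/I/E on L1; bus BusRd; mem=30
  op16 P3: load  L0 → I/S/S/S on L0; bus BusRd; mem=72
  op17 P0: load  L0 → S/S/S/S on L0; bus BusRd; mem=72
  op18 P2: store L3 := 71 → I/I/M/I on L3; bus BusRdX; mem=64

memory[L1] = 30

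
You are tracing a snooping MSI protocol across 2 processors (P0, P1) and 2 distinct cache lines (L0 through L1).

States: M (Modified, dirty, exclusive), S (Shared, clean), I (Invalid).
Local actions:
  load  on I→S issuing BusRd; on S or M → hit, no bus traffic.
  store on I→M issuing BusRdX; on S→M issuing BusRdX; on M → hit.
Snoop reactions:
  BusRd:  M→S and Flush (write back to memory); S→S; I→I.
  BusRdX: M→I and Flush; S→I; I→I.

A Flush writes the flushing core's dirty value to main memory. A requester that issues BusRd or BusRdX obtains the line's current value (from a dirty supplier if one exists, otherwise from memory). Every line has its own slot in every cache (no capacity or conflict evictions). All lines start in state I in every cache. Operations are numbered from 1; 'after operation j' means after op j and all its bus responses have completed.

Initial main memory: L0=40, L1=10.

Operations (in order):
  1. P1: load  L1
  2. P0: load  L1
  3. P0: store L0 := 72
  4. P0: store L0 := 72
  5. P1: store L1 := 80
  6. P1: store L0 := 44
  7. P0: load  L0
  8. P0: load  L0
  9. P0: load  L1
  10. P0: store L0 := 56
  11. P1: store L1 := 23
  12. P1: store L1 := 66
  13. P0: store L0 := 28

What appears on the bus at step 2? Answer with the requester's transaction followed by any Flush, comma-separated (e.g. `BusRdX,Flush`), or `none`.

  op1 P1: load  L1 → I/S on L1; bus BusRd; mem=10
  op2 P0: load  L1 → S/S on L1; bus BusRd; mem=10
  op3 P0: store L0 := 72 → M/I on L0; bus BusRdX; mem=40
  op4 P0: store L0 := 72 → M/I on L0; bus (none); mem=40
  op5 P1: store L1 := 80 → I/M on L1; bus BusRdX; mem=10
  op6 P1: store L0 := 44 → I/M on L0; bus BusRdX Flush; mem=72
  op7 P0: load  L0 → S/S on L0; bus BusRd Flush; mem=44
  op8 P0: load  L0 → S/S on L0; bus (none); mem=44
  op9 P0: load  L1 → S/S on L1; bus BusRd Flush; mem=80
  op10 P0: store L0 := 56 → M/I on L0; bus BusRdX; mem=44
  op11 P1: store L1 := 23 → I/M on L1; bus BusRdX; mem=80
  op12 P1: store L1 := 66 → I/M on L1; bus (none); mem=80
  op13 P0: store L0 := 28 → M/I on L0; bus (none); mem=44

bus = BusRd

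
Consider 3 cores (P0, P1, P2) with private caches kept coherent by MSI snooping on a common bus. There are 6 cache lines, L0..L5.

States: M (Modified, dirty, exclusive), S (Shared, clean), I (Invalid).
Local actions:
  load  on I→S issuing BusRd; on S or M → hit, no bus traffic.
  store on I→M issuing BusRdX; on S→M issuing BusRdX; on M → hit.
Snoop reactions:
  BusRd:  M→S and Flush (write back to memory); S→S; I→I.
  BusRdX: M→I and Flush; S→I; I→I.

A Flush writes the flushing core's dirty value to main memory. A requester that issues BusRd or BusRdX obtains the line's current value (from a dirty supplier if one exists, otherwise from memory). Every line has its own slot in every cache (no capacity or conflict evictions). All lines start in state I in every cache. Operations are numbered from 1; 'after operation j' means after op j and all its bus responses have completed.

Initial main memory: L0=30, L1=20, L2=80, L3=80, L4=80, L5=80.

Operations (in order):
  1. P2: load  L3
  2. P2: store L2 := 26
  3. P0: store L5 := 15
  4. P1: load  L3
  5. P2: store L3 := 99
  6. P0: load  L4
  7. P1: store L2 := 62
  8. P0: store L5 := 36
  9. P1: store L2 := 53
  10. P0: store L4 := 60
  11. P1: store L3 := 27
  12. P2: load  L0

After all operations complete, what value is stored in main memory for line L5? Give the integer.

memory[L5] = 80

step 1: P2: load  L3  ⟶  IIS  (L3)  txn=BusRd  M[L3]=80
step 2: P2: store L2 := 26  ⟶  IIM  (L2)  txn=BusRdX  M[L2]=80
step 3: P0: store L5 := 15  ⟶  MII  (L5)  txn=BusRdX  M[L5]=80
step 4: P1: load  L3  ⟶  ISS  (L3)  txn=BusRd  M[L3]=80
step 5: P2: store L3 := 99  ⟶  IIM  (L3)  txn=BusRdX  M[L3]=80
step 6: P0: load  L4  ⟶  SII  (L4)  txn=BusRd  M[L4]=80
step 7: P1: store L2 := 62  ⟶  IMI  (L2)  txn=BusRdX+Flush  M[L2]=26
step 8: P0: store L5 := 36  ⟶  MII  (L5)  txn=∅  M[L5]=80
step 9: P1: store L2 := 53  ⟶  IMI  (L2)  txn=∅  M[L2]=26
step 10: P0: store L4 := 60  ⟶  MII  (L4)  txn=BusRdX  M[L4]=80
step 11: P1: store L3 := 27  ⟶  IMI  (L3)  txn=BusRdX+Flush  M[L3]=99
step 12: P2: load  L0  ⟶  IIS  (L0)  txn=BusRd  M[L0]=30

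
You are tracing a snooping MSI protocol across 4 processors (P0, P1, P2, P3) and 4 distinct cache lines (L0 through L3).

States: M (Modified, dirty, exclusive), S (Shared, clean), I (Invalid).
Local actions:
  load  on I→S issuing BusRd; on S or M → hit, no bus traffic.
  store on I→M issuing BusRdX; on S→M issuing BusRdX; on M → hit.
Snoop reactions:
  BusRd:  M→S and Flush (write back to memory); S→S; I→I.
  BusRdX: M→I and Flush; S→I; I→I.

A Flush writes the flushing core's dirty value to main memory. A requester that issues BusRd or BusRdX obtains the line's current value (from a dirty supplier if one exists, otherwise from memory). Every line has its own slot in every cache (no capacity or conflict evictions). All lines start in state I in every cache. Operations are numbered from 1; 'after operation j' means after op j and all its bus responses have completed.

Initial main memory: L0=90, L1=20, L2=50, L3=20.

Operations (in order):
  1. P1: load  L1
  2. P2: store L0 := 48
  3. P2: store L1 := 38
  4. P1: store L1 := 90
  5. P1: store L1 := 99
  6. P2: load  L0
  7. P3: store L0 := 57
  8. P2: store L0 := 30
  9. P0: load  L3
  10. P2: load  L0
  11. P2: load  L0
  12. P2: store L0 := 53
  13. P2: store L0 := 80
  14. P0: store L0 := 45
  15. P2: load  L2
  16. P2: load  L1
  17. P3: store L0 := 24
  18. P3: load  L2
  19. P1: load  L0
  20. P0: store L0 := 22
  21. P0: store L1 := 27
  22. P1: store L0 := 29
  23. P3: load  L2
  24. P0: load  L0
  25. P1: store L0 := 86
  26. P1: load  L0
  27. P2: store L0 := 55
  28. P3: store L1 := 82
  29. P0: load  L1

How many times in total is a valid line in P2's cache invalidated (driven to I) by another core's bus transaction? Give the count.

step 1: P1: load  L1  ⟶  ISII  (L1)  txn=BusRd  M[L1]=20
step 2: P2: store L0 := 48  ⟶  IIMI  (L0)  txn=BusRdX  M[L0]=90
step 3: P2: store L1 := 38  ⟶  IIMI  (L1)  txn=BusRdX  M[L1]=20
step 4: P1: store L1 := 90  ⟶  IMII  (L1)  txn=BusRdX+Flush  M[L1]=38
step 5: P1: store L1 := 99  ⟶  IMII  (L1)  txn=∅  M[L1]=38
step 6: P2: load  L0  ⟶  IIMI  (L0)  txn=∅  M[L0]=90
step 7: P3: store L0 := 57  ⟶  IIIM  (L0)  txn=BusRdX+Flush  M[L0]=48
step 8: P2: store L0 := 30  ⟶  IIMI  (L0)  txn=BusRdX+Flush  M[L0]=57
step 9: P0: load  L3  ⟶  SIII  (L3)  txn=BusRd  M[L3]=20
step 10: P2: load  L0  ⟶  IIMI  (L0)  txn=∅  M[L0]=57
step 11: P2: load  L0  ⟶  IIMI  (L0)  txn=∅  M[L0]=57
step 12: P2: store L0 := 53  ⟶  IIMI  (L0)  txn=∅  M[L0]=57
step 13: P2: store L0 := 80  ⟶  IIMI  (L0)  txn=∅  M[L0]=57
step 14: P0: store L0 := 45  ⟶  MIII  (L0)  txn=BusRdX+Flush  M[L0]=80
step 15: P2: load  L2  ⟶  IISI  (L2)  txn=BusRd  M[L2]=50
step 16: P2: load  L1  ⟶  ISSI  (L1)  txn=BusRd+Flush  M[L1]=99
step 17: P3: store L0 := 24  ⟶  IIIM  (L0)  txn=BusRdX+Flush  M[L0]=45
step 18: P3: load  L2  ⟶  IISS  (L2)  txn=BusRd  M[L2]=50
step 19: P1: load  L0  ⟶  ISIS  (L0)  txn=BusRd+Flush  M[L0]=24
step 20: P0: store L0 := 22  ⟶  MIII  (L0)  txn=BusRdX  M[L0]=24
step 21: P0: store L1 := 27  ⟶  MIII  (L1)  txn=BusRdX  M[L1]=99
step 22: P1: store L0 := 29  ⟶  IMII  (L0)  txn=BusRdX+Flush  M[L0]=22
step 23: P3: load  L2  ⟶  IISS  (L2)  txn=∅  M[L2]=50
step 24: P0: load  L0  ⟶  SSII  (L0)  txn=BusRd+Flush  M[L0]=29
step 25: P1: store L0 := 86  ⟶  IMII  (L0)  txn=BusRdX  M[L0]=29
step 26: P1: load  L0  ⟶  IMII  (L0)  txn=∅  M[L0]=29
step 27: P2: store L0 := 55  ⟶  IIMI  (L0)  txn=BusRdX+Flush  M[L0]=86
step 28: P3: store L1 := 82  ⟶  IIIM  (L1)  txn=BusRdX+Flush  M[L1]=27
step 29: P0: load  L1  ⟶  SIIS  (L1)  txn=BusRd+Flush  M[L1]=82

invalidations = 4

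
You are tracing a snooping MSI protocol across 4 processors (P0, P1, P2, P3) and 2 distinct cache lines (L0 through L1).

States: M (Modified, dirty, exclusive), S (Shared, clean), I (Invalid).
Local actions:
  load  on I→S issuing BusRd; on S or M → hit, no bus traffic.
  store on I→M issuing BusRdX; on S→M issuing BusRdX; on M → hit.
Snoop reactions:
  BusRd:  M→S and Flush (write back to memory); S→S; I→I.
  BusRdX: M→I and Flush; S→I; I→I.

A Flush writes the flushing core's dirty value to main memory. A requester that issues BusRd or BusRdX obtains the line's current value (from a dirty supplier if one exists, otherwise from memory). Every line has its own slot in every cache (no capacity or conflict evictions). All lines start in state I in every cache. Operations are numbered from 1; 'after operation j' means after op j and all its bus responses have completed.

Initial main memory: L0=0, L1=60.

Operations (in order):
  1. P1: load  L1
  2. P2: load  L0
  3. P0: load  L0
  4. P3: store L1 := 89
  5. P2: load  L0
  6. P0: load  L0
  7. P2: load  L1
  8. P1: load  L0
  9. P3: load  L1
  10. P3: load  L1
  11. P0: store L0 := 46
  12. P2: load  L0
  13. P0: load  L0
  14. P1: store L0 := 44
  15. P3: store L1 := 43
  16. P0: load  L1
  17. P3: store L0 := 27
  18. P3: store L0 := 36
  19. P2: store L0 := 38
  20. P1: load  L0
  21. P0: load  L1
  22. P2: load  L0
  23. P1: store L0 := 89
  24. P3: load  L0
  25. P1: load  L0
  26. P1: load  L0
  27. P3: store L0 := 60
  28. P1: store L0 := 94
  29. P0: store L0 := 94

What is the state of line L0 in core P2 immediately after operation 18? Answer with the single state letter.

1. P1: load  L1  bus=[BusRd]  L1: P0=I P1=S P2=I P3=I  mem[L1]=60
2. P2: load  L0  bus=[BusRd]  L0: P0=I P1=I P2=S P3=I  mem[L0]=0
3. P0: load  L0  bus=[BusRd]  L0: P0=S P1=I P2=S P3=I  mem[L0]=0
4. P3: store L1 := 89  bus=[BusRdX]  L1: P0=I P1=I P2=I P3=M  mem[L1]=60
5. P2: load  L0  bus=[-]  L0: P0=S P1=I P2=S P3=I  mem[L0]=0
6. P0: load  L0  bus=[-]  L0: P0=S P1=I P2=S P3=I  mem[L0]=0
7. P2: load  L1  bus=[BusRd,Flush]  L1: P0=I P1=I P2=S P3=S  mem[L1]=89
8. P1: load  L0  bus=[BusRd]  L0: P0=S P1=S P2=S P3=I  mem[L0]=0
9. P3: load  L1  bus=[-]  L1: P0=I P1=I P2=S P3=S  mem[L1]=89
10. P3: load  L1  bus=[-]  L1: P0=I P1=I P2=S P3=S  mem[L1]=89
11. P0: store L0 := 46  bus=[BusRdX]  L0: P0=M P1=I P2=I P3=I  mem[L0]=0
12. P2: load  L0  bus=[BusRd,Flush]  L0: P0=S P1=I P2=S P3=I  mem[L0]=46
13. P0: load  L0  bus=[-]  L0: P0=S P1=I P2=S P3=I  mem[L0]=46
14. P1: store L0 := 44  bus=[BusRdX]  L0: P0=I P1=M P2=I P3=I  mem[L0]=46
15. P3: store L1 := 43  bus=[BusRdX]  L1: P0=I P1=I P2=I P3=M  mem[L1]=89
16. P0: load  L1  bus=[BusRd,Flush]  L1: P0=S P1=I P2=I P3=S  mem[L1]=43
17. P3: store L0 := 27  bus=[BusRdX,Flush]  L0: P0=I P1=I P2=I P3=M  mem[L0]=44
18. P3: store L0 := 36  bus=[-]  L0: P0=I P1=I P2=I P3=M  mem[L0]=44
19. P2: store L0 := 38  bus=[BusRdX,Flush]  L0: P0=I P1=I P2=M P3=I  mem[L0]=36
20. P1: load  L0  bus=[BusRd,Flush]  L0: P0=I P1=S P2=S P3=I  mem[L0]=38
21. P0: load  L1  bus=[-]  L1: P0=S P1=I P2=I P3=S  mem[L1]=43
22. P2: load  L0  bus=[-]  L0: P0=I P1=S P2=S P3=I  mem[L0]=38
23. P1: store L0 := 89  bus=[BusRdX]  L0: P0=I P1=M P2=I P3=I  mem[L0]=38
24. P3: load  L0  bus=[BusRd,Flush]  L0: P0=I P1=S P2=I P3=S  mem[L0]=89
25. P1: load  L0  bus=[-]  L0: P0=I P1=S P2=I P3=S  mem[L0]=89
26. P1: load  L0  bus=[-]  L0: P0=I P1=S P2=I P3=S  mem[L0]=89
27. P3: store L0 := 60  bus=[BusRdX]  L0: P0=I P1=I P2=I P3=M  mem[L0]=89
28. P1: store L0 := 94  bus=[BusRdX,Flush]  L0: P0=I P1=M P2=I P3=I  mem[L0]=60
29. P0: store L0 := 94  bus=[BusRdX,Flush]  L0: P0=M P1=I P2=I P3=I  mem[L0]=94

state = I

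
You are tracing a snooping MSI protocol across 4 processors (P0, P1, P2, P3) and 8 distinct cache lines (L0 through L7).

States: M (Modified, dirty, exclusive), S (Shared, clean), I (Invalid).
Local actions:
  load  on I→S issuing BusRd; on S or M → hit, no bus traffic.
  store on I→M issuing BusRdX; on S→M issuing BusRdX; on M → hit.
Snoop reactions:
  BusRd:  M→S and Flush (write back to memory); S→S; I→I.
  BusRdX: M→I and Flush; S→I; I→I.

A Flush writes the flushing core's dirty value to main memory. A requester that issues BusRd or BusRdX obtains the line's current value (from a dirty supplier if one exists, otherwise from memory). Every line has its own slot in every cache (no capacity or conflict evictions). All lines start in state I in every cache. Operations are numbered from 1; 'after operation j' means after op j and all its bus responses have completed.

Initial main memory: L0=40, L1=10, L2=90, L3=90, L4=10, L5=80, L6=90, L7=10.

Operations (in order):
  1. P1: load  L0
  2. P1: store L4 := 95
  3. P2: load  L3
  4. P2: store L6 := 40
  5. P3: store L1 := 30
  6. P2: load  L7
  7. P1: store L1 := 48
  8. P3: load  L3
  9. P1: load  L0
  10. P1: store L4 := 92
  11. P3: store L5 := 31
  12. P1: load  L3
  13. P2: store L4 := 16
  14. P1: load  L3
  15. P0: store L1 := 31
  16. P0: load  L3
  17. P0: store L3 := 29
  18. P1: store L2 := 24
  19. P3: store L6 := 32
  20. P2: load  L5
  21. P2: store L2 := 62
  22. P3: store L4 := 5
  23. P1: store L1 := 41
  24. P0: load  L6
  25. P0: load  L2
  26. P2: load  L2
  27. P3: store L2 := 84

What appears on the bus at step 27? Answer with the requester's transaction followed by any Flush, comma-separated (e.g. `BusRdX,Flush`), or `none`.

bus = BusRdX

1. P1: load  L0  bus=[BusRd]  L0: P0=I P1=S P2=I P3=I  mem[L0]=40
2. P1: store L4 := 95  bus=[BusRdX]  L4: P0=I P1=M P2=I P3=I  mem[L4]=10
3. P2: load  L3  bus=[BusRd]  L3: P0=I P1=I P2=S P3=I  mem[L3]=90
4. P2: store L6 := 40  bus=[BusRdX]  L6: P0=I P1=I P2=M P3=I  mem[L6]=90
5. P3: store L1 := 30  bus=[BusRdX]  L1: P0=I P1=I P2=I P3=M  mem[L1]=10
6. P2: load  L7  bus=[BusRd]  L7: P0=I P1=I P2=S P3=I  mem[L7]=10
7. P1: store L1 := 48  bus=[BusRdX,Flush]  L1: P0=I P1=M P2=I P3=I  mem[L1]=30
8. P3: load  L3  bus=[BusRd]  L3: P0=I P1=I P2=S P3=S  mem[L3]=90
9. P1: load  L0  bus=[-]  L0: P0=I P1=S P2=I P3=I  mem[L0]=40
10. P1: store L4 := 92  bus=[-]  L4: P0=I P1=M P2=I P3=I  mem[L4]=10
11. P3: store L5 := 31  bus=[BusRdX]  L5: P0=I P1=I P2=I P3=M  mem[L5]=80
12. P1: load  L3  bus=[BusRd]  L3: P0=I P1=S P2=S P3=S  mem[L3]=90
13. P2: store L4 := 16  bus=[BusRdX,Flush]  L4: P0=I P1=I P2=M P3=I  mem[L4]=92
14. P1: load  L3  bus=[-]  L3: P0=I P1=S P2=S P3=S  mem[L3]=90
15. P0: store L1 := 31  bus=[BusRdX,Flush]  L1: P0=M P1=I P2=I P3=I  mem[L1]=48
16. P0: load  L3  bus=[BusRd]  L3: P0=S P1=S P2=S P3=S  mem[L3]=90
17. P0: store L3 := 29  bus=[BusRdX]  L3: P0=M P1=I P2=I P3=I  mem[L3]=90
18. P1: store L2 := 24  bus=[BusRdX]  L2: P0=I P1=M P2=I P3=I  mem[L2]=90
19. P3: store L6 := 32  bus=[BusRdX,Flush]  L6: P0=I P1=I P2=I P3=M  mem[L6]=40
20. P2: load  L5  bus=[BusRd,Flush]  L5: P0=I P1=I P2=S P3=S  mem[L5]=31
21. P2: store L2 := 62  bus=[BusRdX,Flush]  L2: P0=I P1=I P2=M P3=I  mem[L2]=24
22. P3: store L4 := 5  bus=[BusRdX,Flush]  L4: P0=I P1=I P2=I P3=M  mem[L4]=16
23. P1: store L1 := 41  bus=[BusRdX,Flush]  L1: P0=I P1=M P2=I P3=I  mem[L1]=31
24. P0: load  L6  bus=[BusRd,Flush]  L6: P0=S P1=I P2=I P3=S  mem[L6]=32
25. P0: load  L2  bus=[BusRd,Flush]  L2: P0=S P1=I P2=S P3=I  mem[L2]=62
26. P2: load  L2  bus=[-]  L2: P0=S P1=I P2=S P3=I  mem[L2]=62
27. P3: store L2 := 84  bus=[BusRdX]  L2: P0=I P1=I P2=I P3=M  mem[L2]=62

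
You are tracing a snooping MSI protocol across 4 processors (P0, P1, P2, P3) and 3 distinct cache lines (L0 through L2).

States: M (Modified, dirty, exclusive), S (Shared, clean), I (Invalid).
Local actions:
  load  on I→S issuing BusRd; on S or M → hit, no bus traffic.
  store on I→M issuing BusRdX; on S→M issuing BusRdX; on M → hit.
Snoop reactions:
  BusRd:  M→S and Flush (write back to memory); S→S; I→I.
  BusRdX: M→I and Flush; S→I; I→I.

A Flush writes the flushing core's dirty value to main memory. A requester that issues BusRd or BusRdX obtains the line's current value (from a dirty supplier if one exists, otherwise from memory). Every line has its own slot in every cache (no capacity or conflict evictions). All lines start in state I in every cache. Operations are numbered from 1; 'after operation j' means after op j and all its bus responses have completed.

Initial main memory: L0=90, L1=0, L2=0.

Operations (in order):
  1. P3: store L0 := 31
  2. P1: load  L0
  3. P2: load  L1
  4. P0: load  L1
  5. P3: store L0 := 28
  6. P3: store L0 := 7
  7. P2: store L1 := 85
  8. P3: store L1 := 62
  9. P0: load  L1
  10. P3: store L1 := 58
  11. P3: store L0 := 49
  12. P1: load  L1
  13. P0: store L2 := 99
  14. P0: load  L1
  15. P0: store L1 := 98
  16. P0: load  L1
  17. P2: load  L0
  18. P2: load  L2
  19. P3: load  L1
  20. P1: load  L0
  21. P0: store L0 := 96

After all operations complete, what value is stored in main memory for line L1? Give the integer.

[1] P3: store L0 := 31 | P0:I, P1:I, P2:I, P3:M(31) | bus: BusRdX
[2] P1: load  L0 | P0:I, P1:S(31), P2:I, P3:S(31) | bus: BusRd,Flush
[3] P2: load  L1 | P0:I, P1:I, P2:S(0), P3:I | bus: BusRd
[4] P0: load  L1 | P0:S(0), P1:I, P2:S(0), P3:I | bus: BusRd
[5] P3: store L0 := 28 | P0:I, P1:I, P2:I, P3:M(28) | bus: BusRdX
[6] P3: store L0 := 7 | P0:I, P1:I, P2:I, P3:M(7) | bus: none
[7] P2: store L1 := 85 | P0:I, P1:I, P2:M(85), P3:I | bus: BusRdX
[8] P3: store L1 := 62 | P0:I, P1:I, P2:I, P3:M(62) | bus: BusRdX,Flush
[9] P0: load  L1 | P0:S(62), P1:I, P2:I, P3:S(62) | bus: BusRd,Flush
[10] P3: store L1 := 58 | P0:I, P1:I, P2:I, P3:M(58) | bus: BusRdX
[11] P3: store L0 := 49 | P0:I, P1:I, P2:I, P3:M(49) | bus: none
[12] P1: load  L1 | P0:I, P1:S(58), P2:I, P3:S(58) | bus: BusRd,Flush
[13] P0: store L2 := 99 | P0:M(99), P1:I, P2:I, P3:I | bus: BusRdX
[14] P0: load  L1 | P0:S(58), P1:S(58), P2:I, P3:S(58) | bus: BusRd
[15] P0: store L1 := 98 | P0:M(98), P1:I, P2:I, P3:I | bus: BusRdX
[16] P0: load  L1 | P0:M(98), P1:I, P2:I, P3:I | bus: none
[17] P2: load  L0 | P0:I, P1:I, P2:S(49), P3:S(49) | bus: BusRd,Flush
[18] P2: load  L2 | P0:S(99), P1:I, P2:S(99), P3:I | bus: BusRd,Flush
[19] P3: load  L1 | P0:S(98), P1:I, P2:I, P3:S(98) | bus: BusRd,Flush
[20] P1: load  L0 | P0:I, P1:S(49), P2:S(49), P3:S(49) | bus: BusRd
[21] P0: store L0 := 96 | P0:M(96), P1:I, P2:I, P3:I | bus: BusRdX

memory[L1] = 98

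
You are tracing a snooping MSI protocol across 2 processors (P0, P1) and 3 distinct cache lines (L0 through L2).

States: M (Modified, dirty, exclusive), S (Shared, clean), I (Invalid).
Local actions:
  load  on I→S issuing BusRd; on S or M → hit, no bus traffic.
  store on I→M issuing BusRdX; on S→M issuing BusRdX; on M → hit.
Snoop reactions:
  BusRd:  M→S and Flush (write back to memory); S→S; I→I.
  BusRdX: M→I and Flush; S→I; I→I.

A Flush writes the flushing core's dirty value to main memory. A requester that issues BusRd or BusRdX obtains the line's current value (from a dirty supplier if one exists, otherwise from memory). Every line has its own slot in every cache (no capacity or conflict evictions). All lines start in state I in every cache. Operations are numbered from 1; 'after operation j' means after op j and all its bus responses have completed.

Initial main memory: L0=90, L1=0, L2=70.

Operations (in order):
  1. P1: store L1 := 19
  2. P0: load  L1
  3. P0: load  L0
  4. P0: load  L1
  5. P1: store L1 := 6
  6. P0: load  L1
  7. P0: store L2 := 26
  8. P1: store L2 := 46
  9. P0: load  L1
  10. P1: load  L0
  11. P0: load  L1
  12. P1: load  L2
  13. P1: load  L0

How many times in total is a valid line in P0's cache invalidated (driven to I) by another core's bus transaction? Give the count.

invalidations = 2

[1] P1: store L1 := 19 | P0:I, P1:M(19) | bus: BusRdX
[2] P0: load  L1 | P0:S(19), P1:S(19) | bus: BusRd,Flush
[3] P0: load  L0 | P0:S(90), P1:I | bus: BusRd
[4] P0: load  L1 | P0:S(19), P1:S(19) | bus: none
[5] P1: store L1 := 6 | P0:I, P1:M(6) | bus: BusRdX
[6] P0: load  L1 | P0:S(6), P1:S(6) | bus: BusRd,Flush
[7] P0: store L2 := 26 | P0:M(26), P1:I | bus: BusRdX
[8] P1: store L2 := 46 | P0:I, P1:M(46) | bus: BusRdX,Flush
[9] P0: load  L1 | P0:S(6), P1:S(6) | bus: none
[10] P1: load  L0 | P0:S(90), P1:S(90) | bus: BusRd
[11] P0: load  L1 | P0:S(6), P1:S(6) | bus: none
[12] P1: load  L2 | P0:I, P1:M(46) | bus: none
[13] P1: load  L0 | P0:S(90), P1:S(90) | bus: none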